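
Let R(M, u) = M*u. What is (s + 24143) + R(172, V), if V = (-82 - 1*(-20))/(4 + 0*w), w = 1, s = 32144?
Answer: 53621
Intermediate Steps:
V = -31/2 (V = (-82 - 1*(-20))/(4 + 0*1) = (-82 + 20)/(4 + 0) = -62/4 = -62*¼ = -31/2 ≈ -15.500)
(s + 24143) + R(172, V) = (32144 + 24143) + 172*(-31/2) = 56287 - 2666 = 53621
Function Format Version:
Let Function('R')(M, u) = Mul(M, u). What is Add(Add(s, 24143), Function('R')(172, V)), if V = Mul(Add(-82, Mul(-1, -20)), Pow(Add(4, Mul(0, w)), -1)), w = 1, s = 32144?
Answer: 53621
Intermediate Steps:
V = Rational(-31, 2) (V = Mul(Add(-82, Mul(-1, -20)), Pow(Add(4, Mul(0, 1)), -1)) = Mul(Add(-82, 20), Pow(Add(4, 0), -1)) = Mul(-62, Pow(4, -1)) = Mul(-62, Rational(1, 4)) = Rational(-31, 2) ≈ -15.500)
Add(Add(s, 24143), Function('R')(172, V)) = Add(Add(32144, 24143), Mul(172, Rational(-31, 2))) = Add(56287, -2666) = 53621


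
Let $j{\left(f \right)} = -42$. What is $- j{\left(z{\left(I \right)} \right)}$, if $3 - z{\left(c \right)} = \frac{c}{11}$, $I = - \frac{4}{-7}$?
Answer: $42$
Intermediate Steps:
$I = \frac{4}{7}$ ($I = \left(-4\right) \left(- \frac{1}{7}\right) = \frac{4}{7} \approx 0.57143$)
$z{\left(c \right)} = 3 - \frac{c}{11}$
$- j{\left(z{\left(I \right)} \right)} = \left(-1\right) \left(-42\right) = 42$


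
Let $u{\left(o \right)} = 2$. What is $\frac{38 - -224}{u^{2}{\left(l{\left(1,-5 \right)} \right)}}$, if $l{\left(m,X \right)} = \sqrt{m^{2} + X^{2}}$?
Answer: $\frac{131}{2} \approx 65.5$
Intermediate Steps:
$l{\left(m,X \right)} = \sqrt{X^{2} + m^{2}}$
$\frac{38 - -224}{u^{2}{\left(l{\left(1,-5 \right)} \right)}} = \frac{38 - -224}{2^{2}} = \frac{38 + 224}{4} = 262 \cdot \frac{1}{4} = \frac{131}{2}$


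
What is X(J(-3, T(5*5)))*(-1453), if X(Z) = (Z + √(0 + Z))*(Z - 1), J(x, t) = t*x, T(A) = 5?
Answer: -348720 + 23248*I*√15 ≈ -3.4872e+5 + 90039.0*I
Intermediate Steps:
X(Z) = (-1 + Z)*(Z + √Z) (X(Z) = (Z + √Z)*(-1 + Z) = (-1 + Z)*(Z + √Z))
X(J(-3, T(5*5)))*(-1453) = ((5*(-3))² + (5*(-3))^(3/2) - 5*(-3) - √(5*(-3)))*(-1453) = ((-15)² + (-15)^(3/2) - 1*(-15) - √(-15))*(-1453) = (225 - 15*I*√15 + 15 - I*√15)*(-1453) = (240 - 16*I*√15)*(-1453) = -348720 + 23248*I*√15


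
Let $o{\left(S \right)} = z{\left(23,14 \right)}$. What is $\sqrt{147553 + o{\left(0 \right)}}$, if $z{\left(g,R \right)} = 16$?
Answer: $\sqrt{147569} \approx 384.15$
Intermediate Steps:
$o{\left(S \right)} = 16$
$\sqrt{147553 + o{\left(0 \right)}} = \sqrt{147553 + 16} = \sqrt{147569}$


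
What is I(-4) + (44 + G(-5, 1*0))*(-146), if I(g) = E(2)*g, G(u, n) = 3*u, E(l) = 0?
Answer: -4234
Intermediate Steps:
I(g) = 0 (I(g) = 0*g = 0)
I(-4) + (44 + G(-5, 1*0))*(-146) = 0 + (44 + 3*(-5))*(-146) = 0 + (44 - 15)*(-146) = 0 + 29*(-146) = 0 - 4234 = -4234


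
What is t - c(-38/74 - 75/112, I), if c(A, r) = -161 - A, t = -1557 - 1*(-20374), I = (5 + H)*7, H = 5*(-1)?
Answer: 78639929/4144 ≈ 18977.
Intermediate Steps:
H = -5
I = 0 (I = (5 - 5)*7 = 0*7 = 0)
t = 18817 (t = -1557 + 20374 = 18817)
t - c(-38/74 - 75/112, I) = 18817 - (-161 - (-38/74 - 75/112)) = 18817 - (-161 - (-38*1/74 - 75*1/112)) = 18817 - (-161 - (-19/37 - 75/112)) = 18817 - (-161 - 1*(-4903/4144)) = 18817 - (-161 + 4903/4144) = 18817 - 1*(-662281/4144) = 18817 + 662281/4144 = 78639929/4144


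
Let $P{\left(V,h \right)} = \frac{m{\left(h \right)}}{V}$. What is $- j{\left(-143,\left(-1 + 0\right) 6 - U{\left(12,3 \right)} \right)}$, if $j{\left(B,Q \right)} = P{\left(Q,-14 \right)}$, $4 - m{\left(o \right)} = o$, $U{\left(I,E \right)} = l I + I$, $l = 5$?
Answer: $\frac{3}{13} \approx 0.23077$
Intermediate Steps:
$U{\left(I,E \right)} = 6 I$ ($U{\left(I,E \right)} = 5 I + I = 6 I$)
$m{\left(o \right)} = 4 - o$
$P{\left(V,h \right)} = \frac{4 - h}{V}$
$j{\left(B,Q \right)} = \frac{18}{Q}$ ($j{\left(B,Q \right)} = \frac{4 - -14}{Q} = \frac{4 + 14}{Q} = \frac{1}{Q} 18 = \frac{18}{Q}$)
$- j{\left(-143,\left(-1 + 0\right) 6 - U{\left(12,3 \right)} \right)} = - \frac{18}{\left(-1 + 0\right) 6 - 6 \cdot 12} = - \frac{18}{\left(-1\right) 6 - 72} = - \frac{18}{-6 - 72} = - \frac{18}{-78} = - \frac{18 \left(-1\right)}{78} = \left(-1\right) \left(- \frac{3}{13}\right) = \frac{3}{13}$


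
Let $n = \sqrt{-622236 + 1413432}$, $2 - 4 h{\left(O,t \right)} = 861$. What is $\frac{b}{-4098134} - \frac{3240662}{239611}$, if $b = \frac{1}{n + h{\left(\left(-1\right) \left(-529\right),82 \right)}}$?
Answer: $- \frac{79161109682292085968}{5853085774445175935} - \frac{16 \sqrt{197799}}{24427450219085} \approx -13.525$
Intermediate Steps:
$h{\left(O,t \right)} = - \frac{859}{4}$ ($h{\left(O,t \right)} = \frac{1}{2} - \frac{861}{4} = - \frac{859}{4}$)
$n = 2 \sqrt{197799}$ ($n = \sqrt{791196} = 2 \sqrt{197799} \approx 889.49$)
$b = \frac{1}{- \frac{859}{4} + 2 \sqrt{197799}}$ ($b = \frac{1}{2 \sqrt{197799} - \frac{859}{4}} = \frac{1}{- \frac{859}{4} + 2 \sqrt{197799}} \approx 0.001482$)
$\frac{b}{-4098134} - \frac{3240662}{239611} = \frac{\frac{3436}{11921255} + \frac{32 \sqrt{197799}}{11921255}}{-4098134} - \frac{3240662}{239611} = \left(\frac{3436}{11921255} + \frac{32 \sqrt{197799}}{11921255}\right) \left(- \frac{1}{4098134}\right) - \frac{3240662}{239611} = \left(- \frac{1718}{24427450219085} - \frac{16 \sqrt{197799}}{24427450219085}\right) - \frac{3240662}{239611} = - \frac{79161109682292085968}{5853085774445175935} - \frac{16 \sqrt{197799}}{24427450219085}$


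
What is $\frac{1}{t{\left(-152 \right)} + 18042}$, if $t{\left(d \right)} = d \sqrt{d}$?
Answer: $\frac{9021}{164512786} + \frac{76 i \sqrt{38}}{82256393} \approx 5.4835 \cdot 10^{-5} + 5.6956 \cdot 10^{-6} i$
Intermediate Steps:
$t{\left(d \right)} = d^{\frac{3}{2}}$
$\frac{1}{t{\left(-152 \right)} + 18042} = \frac{1}{\left(-152\right)^{\frac{3}{2}} + 18042} = \frac{1}{- 304 i \sqrt{38} + 18042} = \frac{1}{18042 - 304 i \sqrt{38}}$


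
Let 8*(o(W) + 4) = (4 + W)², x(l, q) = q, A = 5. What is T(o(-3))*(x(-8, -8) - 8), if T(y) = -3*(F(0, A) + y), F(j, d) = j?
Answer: -186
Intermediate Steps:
o(W) = -4 + (4 + W)²/8
T(y) = -3*y (T(y) = -3*(0 + y) = -3*y)
T(o(-3))*(x(-8, -8) - 8) = (-3*(-4 + (4 - 3)²/8))*(-8 - 8) = -3*(-4 + (⅛)*1²)*(-16) = -3*(-4 + (⅛)*1)*(-16) = -3*(-4 + ⅛)*(-16) = -3*(-31/8)*(-16) = (93/8)*(-16) = -186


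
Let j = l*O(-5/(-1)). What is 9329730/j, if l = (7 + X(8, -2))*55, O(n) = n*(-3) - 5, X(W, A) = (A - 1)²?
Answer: -932973/1760 ≈ -530.10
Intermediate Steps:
X(W, A) = (-1 + A)²
O(n) = -5 - 3*n (O(n) = -3*n - 5 = -5 - 3*n)
l = 880 (l = (7 + (-1 - 2)²)*55 = (7 + (-3)²)*55 = (7 + 9)*55 = 16*55 = 880)
j = -17600 (j = 880*(-5 - (-15)/(-1)) = 880*(-5 - (-15)*(-1)) = 880*(-5 - 3*5) = 880*(-5 - 15) = 880*(-20) = -17600)
9329730/j = 9329730/(-17600) = 9329730*(-1/17600) = -932973/1760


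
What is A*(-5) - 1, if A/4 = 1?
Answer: -21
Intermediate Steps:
A = 4 (A = 4*1 = 4)
A*(-5) - 1 = 4*(-5) - 1 = -20 - 1 = -21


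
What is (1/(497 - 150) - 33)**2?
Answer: 131102500/120409 ≈ 1088.8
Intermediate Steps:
(1/(497 - 150) - 33)**2 = (1/347 - 33)**2 = (-11450/347)**2 = 131102500/120409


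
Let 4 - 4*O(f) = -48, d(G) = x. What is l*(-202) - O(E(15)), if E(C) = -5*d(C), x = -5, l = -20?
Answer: 4027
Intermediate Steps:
d(G) = -5
E(C) = 25 (E(C) = -5*(-5) = 25)
O(f) = 13 (O(f) = 1 - ¼*(-48) = 1 + 12 = 13)
l*(-202) - O(E(15)) = -20*(-202) - 1*13 = 4040 - 13 = 4027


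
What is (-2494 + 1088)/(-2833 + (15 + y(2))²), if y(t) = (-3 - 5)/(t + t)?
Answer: 19/36 ≈ 0.52778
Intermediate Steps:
y(t) = -4/t (y(t) = -8*1/(2*t) = -4/t)
(-2494 + 1088)/(-2833 + (15 + y(2))²) = (-2494 + 1088)/(-2833 + (15 - 4/2)²) = -1406/(-2833 + (15 - 4*½)²) = -1406/(-2833 + (15 - 2)²) = -1406/(-2833 + 13²) = -1406/(-2833 + 169) = -1406/(-2664) = -1406*(-1/2664) = 19/36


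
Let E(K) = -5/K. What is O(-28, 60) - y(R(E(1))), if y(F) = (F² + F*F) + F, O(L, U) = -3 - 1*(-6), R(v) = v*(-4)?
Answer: -817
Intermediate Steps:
R(v) = -4*v
O(L, U) = 3 (O(L, U) = -3 + 6 = 3)
y(F) = F + 2*F² (y(F) = (F² + F²) + F = 2*F² + F = F + 2*F²)
O(-28, 60) - y(R(E(1))) = 3 - (-(-20)/1)*(1 + 2*(-(-20)/1)) = 3 - (-(-20))*(1 + 2*(-(-20))) = 3 - (-4*(-5))*(1 + 2*(-4*(-5))) = 3 - 20*(1 + 2*20) = 3 - 20*(1 + 40) = 3 - 20*41 = 3 - 1*820 = 3 - 820 = -817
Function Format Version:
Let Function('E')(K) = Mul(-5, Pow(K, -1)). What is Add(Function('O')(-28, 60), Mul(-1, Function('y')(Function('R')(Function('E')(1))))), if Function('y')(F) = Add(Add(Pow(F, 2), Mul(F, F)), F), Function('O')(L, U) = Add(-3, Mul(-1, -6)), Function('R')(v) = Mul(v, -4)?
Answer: -817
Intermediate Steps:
Function('R')(v) = Mul(-4, v)
Function('O')(L, U) = 3 (Function('O')(L, U) = Add(-3, 6) = 3)
Function('y')(F) = Add(F, Mul(2, Pow(F, 2))) (Function('y')(F) = Add(Add(Pow(F, 2), Pow(F, 2)), F) = Add(Mul(2, Pow(F, 2)), F) = Add(F, Mul(2, Pow(F, 2))))
Add(Function('O')(-28, 60), Mul(-1, Function('y')(Function('R')(Function('E')(1))))) = Add(3, Mul(-1, Mul(Mul(-4, Mul(-5, Pow(1, -1))), Add(1, Mul(2, Mul(-4, Mul(-5, Pow(1, -1)))))))) = Add(3, Mul(-1, Mul(Mul(-4, Mul(-5, 1)), Add(1, Mul(2, Mul(-4, Mul(-5, 1))))))) = Add(3, Mul(-1, Mul(Mul(-4, -5), Add(1, Mul(2, Mul(-4, -5)))))) = Add(3, Mul(-1, Mul(20, Add(1, Mul(2, 20))))) = Add(3, Mul(-1, Mul(20, Add(1, 40)))) = Add(3, Mul(-1, Mul(20, 41))) = Add(3, Mul(-1, 820)) = Add(3, -820) = -817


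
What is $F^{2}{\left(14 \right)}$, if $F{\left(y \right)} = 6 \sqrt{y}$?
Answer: $504$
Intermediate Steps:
$F^{2}{\left(14 \right)} = \left(6 \sqrt{14}\right)^{2} = 504$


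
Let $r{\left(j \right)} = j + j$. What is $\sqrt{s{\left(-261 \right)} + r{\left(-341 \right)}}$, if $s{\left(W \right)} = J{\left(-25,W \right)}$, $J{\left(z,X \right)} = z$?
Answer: $i \sqrt{707} \approx 26.589 i$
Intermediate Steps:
$r{\left(j \right)} = 2 j$
$s{\left(W \right)} = -25$
$\sqrt{s{\left(-261 \right)} + r{\left(-341 \right)}} = \sqrt{-25 + 2 \left(-341\right)} = \sqrt{-25 - 682} = \sqrt{-707} = i \sqrt{707}$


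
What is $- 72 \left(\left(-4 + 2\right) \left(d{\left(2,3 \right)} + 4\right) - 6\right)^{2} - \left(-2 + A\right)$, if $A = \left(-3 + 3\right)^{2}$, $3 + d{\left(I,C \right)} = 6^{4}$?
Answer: $-486719998$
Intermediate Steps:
$d{\left(I,C \right)} = 1293$ ($d{\left(I,C \right)} = -3 + 6^{4} = -3 + 1296 = 1293$)
$A = 0$ ($A = 0^{2} = 0$)
$- 72 \left(\left(-4 + 2\right) \left(d{\left(2,3 \right)} + 4\right) - 6\right)^{2} - \left(-2 + A\right) = - 72 \left(\left(-4 + 2\right) \left(1293 + 4\right) - 6\right)^{2} - \left(-2 + 0\right) = - 72 \left(\left(-2\right) 1297 - 6\right)^{2} - -2 = - 72 \left(-2594 - 6\right)^{2} + 2 = - 72 \left(-2600\right)^{2} + 2 = \left(-72\right) 6760000 + 2 = -486720000 + 2 = -486719998$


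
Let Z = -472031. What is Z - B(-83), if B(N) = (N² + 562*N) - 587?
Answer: -431687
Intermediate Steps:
B(N) = -587 + N² + 562*N
Z - B(-83) = -472031 - (-587 + (-83)² + 562*(-83)) = -472031 - (-587 + 6889 - 46646) = -472031 - 1*(-40344) = -472031 + 40344 = -431687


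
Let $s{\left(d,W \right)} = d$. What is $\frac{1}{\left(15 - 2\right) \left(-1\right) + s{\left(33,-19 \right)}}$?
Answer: $\frac{1}{20} \approx 0.05$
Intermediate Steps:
$\frac{1}{\left(15 - 2\right) \left(-1\right) + s{\left(33,-19 \right)}} = \frac{1}{\left(15 - 2\right) \left(-1\right) + 33} = \frac{1}{13 \left(-1\right) + 33} = \frac{1}{-13 + 33} = \frac{1}{20}$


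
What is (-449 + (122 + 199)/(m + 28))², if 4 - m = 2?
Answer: 19210689/100 ≈ 1.9211e+5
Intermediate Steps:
m = 2 (m = 4 - 1*2 = 4 - 2 = 2)
(-449 + (122 + 199)/(m + 28))² = (-449 + (122 + 199)/(2 + 28))² = (-449 + 321/30)² = (-449 + 321*(1/30))² = (-449 + 107/10)² = (-4383/10)² = 19210689/100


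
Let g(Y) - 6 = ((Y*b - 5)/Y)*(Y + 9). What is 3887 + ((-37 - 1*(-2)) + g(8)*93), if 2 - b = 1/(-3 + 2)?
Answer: 65319/8 ≈ 8164.9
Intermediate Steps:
b = 3 (b = 2 - 1/(-3 + 2) = 2 - 1/(-1) = 2 - 1*(-1) = 2 + 1 = 3)
g(Y) = 6 + (-5 + 3*Y)*(9 + Y)/Y (g(Y) = 6 + ((Y*3 - 5)/Y)*(Y + 9) = 6 + ((3*Y - 5)/Y)*(9 + Y) = 6 + ((-5 + 3*Y)/Y)*(9 + Y) = 6 + (-5 + 3*Y)*(9 + Y)/Y)
3887 + ((-37 - 1*(-2)) + g(8)*93) = 3887 + ((-37 - 1*(-2)) + (28 - 45/8 + 3*8)*93) = 3887 + ((-37 + 2) + (28 - 45*1/8 + 24)*93) = 3887 + (-35 + (28 - 45/8 + 24)*93) = 3887 + (-35 + (371/8)*93) = 3887 + (-35 + 34503/8) = 3887 + 34223/8 = 65319/8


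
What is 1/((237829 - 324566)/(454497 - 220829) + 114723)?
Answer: 233668/26807007227 ≈ 8.7167e-6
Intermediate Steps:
1/((237829 - 324566)/(454497 - 220829) + 114723) = 1/(-86737/233668 + 114723) = 1/(26807007227/233668) = 233668/26807007227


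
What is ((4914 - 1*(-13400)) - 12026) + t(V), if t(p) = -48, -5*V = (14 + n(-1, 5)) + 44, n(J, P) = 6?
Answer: 6240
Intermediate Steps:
V = -64/5 (V = -((14 + 6) + 44)/5 = -(20 + 44)/5 = -⅕*64 = -64/5 ≈ -12.800)
((4914 - 1*(-13400)) - 12026) + t(V) = ((4914 - 1*(-13400)) - 12026) - 48 = ((4914 + 13400) - 12026) - 48 = (18314 - 12026) - 48 = 6288 - 48 = 6240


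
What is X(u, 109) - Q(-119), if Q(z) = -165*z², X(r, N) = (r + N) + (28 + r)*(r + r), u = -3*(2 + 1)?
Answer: 2336323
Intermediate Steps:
u = -9 (u = -3*3 = -9)
X(r, N) = N + r + 2*r*(28 + r) (X(r, N) = (N + r) + (28 + r)*(2*r) = (N + r) + 2*r*(28 + r) = N + r + 2*r*(28 + r))
X(u, 109) - Q(-119) = (109 + 2*(-9)² + 57*(-9)) - (-165)*(-119)² = (109 + 2*81 - 513) - (-165)*14161 = (109 + 162 - 513) - 1*(-2336565) = -242 + 2336565 = 2336323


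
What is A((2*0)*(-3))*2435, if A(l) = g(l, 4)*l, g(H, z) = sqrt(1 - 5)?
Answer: 0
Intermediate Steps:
g(H, z) = 2*I (g(H, z) = sqrt(-4) = 2*I)
A(l) = 2*I*l (A(l) = (2*I)*l = 2*I*l)
A((2*0)*(-3))*2435 = (2*I*((2*0)*(-3)))*2435 = (2*I*(0*(-3)))*2435 = (2*I*0)*2435 = 0*2435 = 0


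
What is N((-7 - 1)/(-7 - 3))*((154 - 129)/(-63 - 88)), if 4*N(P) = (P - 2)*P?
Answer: 6/151 ≈ 0.039735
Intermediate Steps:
N(P) = P*(-2 + P)/4 (N(P) = ((P - 2)*P)/4 = ((-2 + P)*P)/4 = (P*(-2 + P))/4 = P*(-2 + P)/4)
N((-7 - 1)/(-7 - 3))*((154 - 129)/(-63 - 88)) = (((-7 - 1)/(-7 - 3))*(-2 + (-7 - 1)/(-7 - 3))/4)*((154 - 129)/(-63 - 88)) = ((-8/(-10))*(-2 - 8/(-10))/4)*(25/(-151)) = ((-8*(-⅒))*(-2 - 8*(-⅒))/4)*(25*(-1/151)) = ((¼)*(⅘)*(-2 + ⅘))*(-25/151) = ((¼)*(⅘)*(-6/5))*(-25/151) = -6/25*(-25/151) = 6/151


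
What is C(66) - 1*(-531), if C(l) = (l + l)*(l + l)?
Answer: 17955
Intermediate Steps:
C(l) = 4*l² (C(l) = (2*l)*(2*l) = 4*l²)
C(66) - 1*(-531) = 4*66² - 1*(-531) = 4*4356 + 531 = 17424 + 531 = 17955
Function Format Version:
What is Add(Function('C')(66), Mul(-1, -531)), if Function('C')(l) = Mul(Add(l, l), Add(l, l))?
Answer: 17955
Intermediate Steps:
Function('C')(l) = Mul(4, Pow(l, 2)) (Function('C')(l) = Mul(Mul(2, l), Mul(2, l)) = Mul(4, Pow(l, 2)))
Add(Function('C')(66), Mul(-1, -531)) = Add(Mul(4, Pow(66, 2)), Mul(-1, -531)) = Add(Mul(4, 4356), 531) = Add(17424, 531) = 17955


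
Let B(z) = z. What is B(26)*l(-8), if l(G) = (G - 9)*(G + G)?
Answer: 7072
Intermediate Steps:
l(G) = 2*G*(-9 + G) (l(G) = (-9 + G)*(2*G) = 2*G*(-9 + G))
B(26)*l(-8) = 26*(2*(-8)*(-9 - 8)) = 26*(2*(-8)*(-17)) = 26*272 = 7072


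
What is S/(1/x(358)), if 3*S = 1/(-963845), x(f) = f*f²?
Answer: -45882712/2891535 ≈ -15.868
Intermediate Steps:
x(f) = f³
S = -1/2891535 (S = (⅓)/(-963845) = (⅓)*(-1/963845) = -1/2891535 ≈ -3.4584e-7)
S/(1/x(358)) = -358³/2891535 = -1/(2891535*(1/45882712)) = -1/(2891535*1/45882712) = -1/2891535*45882712 = -45882712/2891535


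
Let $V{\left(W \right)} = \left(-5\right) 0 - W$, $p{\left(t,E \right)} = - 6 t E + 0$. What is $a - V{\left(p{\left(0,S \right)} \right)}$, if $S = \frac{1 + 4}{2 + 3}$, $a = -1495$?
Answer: $-1495$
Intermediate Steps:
$S = 1$ ($S = \frac{5}{5} = 5 \cdot \frac{1}{5} = 1$)
$p{\left(t,E \right)} = - 6 E t$ ($p{\left(t,E \right)} = - 6 E t + 0 = - 6 E t$)
$V{\left(W \right)} = - W$ ($V{\left(W \right)} = 0 - W = - W$)
$a - V{\left(p{\left(0,S \right)} \right)} = -1495 - - \left(-6\right) 1 \cdot 0 = -1495 - \left(-1\right) 0 = -1495 - 0 = -1495 + 0 = -1495$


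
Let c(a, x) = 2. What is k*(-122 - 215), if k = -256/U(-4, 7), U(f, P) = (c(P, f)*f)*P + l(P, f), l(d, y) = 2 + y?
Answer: -43136/29 ≈ -1487.4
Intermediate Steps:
U(f, P) = 2 + f + 2*P*f (U(f, P) = (2*f)*P + (2 + f) = 2*P*f + (2 + f) = 2 + f + 2*P*f)
k = 128/29 (k = -256/(2 - 4 + 2*7*(-4)) = -256/(2 - 4 - 56) = -256/(-58) = -256*(-1/58) = 128/29 ≈ 4.4138)
k*(-122 - 215) = 128*(-122 - 215)/29 = (128/29)*(-337) = -43136/29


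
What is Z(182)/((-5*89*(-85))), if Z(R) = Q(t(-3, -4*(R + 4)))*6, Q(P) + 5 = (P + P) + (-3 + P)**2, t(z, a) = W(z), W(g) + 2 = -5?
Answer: 486/37825 ≈ 0.012849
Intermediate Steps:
W(g) = -7 (W(g) = -2 - 5 = -7)
t(z, a) = -7
Q(P) = -5 + (-3 + P)**2 + 2*P (Q(P) = -5 + ((P + P) + (-3 + P)**2) = -5 + (2*P + (-3 + P)**2) = -5 + ((-3 + P)**2 + 2*P) = -5 + (-3 + P)**2 + 2*P)
Z(R) = 486 (Z(R) = (4 + (-7)**2 - 4*(-7))*6 = (4 + 49 + 28)*6 = 81*6 = 486)
Z(182)/((-5*89*(-85))) = 486/((-5*89*(-85))) = 486/((-445*(-85))) = 486/37825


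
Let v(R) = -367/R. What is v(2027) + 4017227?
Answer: 8142918762/2027 ≈ 4.0172e+6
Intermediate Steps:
v(2027) + 4017227 = -367/2027 + 4017227 = 8142918762/2027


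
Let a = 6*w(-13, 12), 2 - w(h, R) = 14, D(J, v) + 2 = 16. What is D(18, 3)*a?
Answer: -1008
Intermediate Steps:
D(J, v) = 14 (D(J, v) = -2 + 16 = 14)
w(h, R) = -12 (w(h, R) = 2 - 1*14 = 2 - 14 = -12)
a = -72 (a = 6*(-12) = -72)
D(18, 3)*a = 14*(-72) = -1008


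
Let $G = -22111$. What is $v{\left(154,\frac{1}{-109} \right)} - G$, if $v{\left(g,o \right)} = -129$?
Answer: $21982$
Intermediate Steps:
$v{\left(154,\frac{1}{-109} \right)} - G = -129 - -22111 = -129 + 22111 = 21982$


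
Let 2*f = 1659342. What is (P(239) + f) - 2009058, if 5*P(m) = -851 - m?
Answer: -1179605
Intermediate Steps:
P(m) = -851/5 - m/5 (P(m) = (-851 - m)/5 = -851/5 - m/5)
f = 829671 (f = (½)*1659342 = 829671)
(P(239) + f) - 2009058 = ((-851/5 - ⅕*239) + 829671) - 2009058 = ((-851/5 - 239/5) + 829671) - 2009058 = (-218 + 829671) - 2009058 = 829453 - 2009058 = -1179605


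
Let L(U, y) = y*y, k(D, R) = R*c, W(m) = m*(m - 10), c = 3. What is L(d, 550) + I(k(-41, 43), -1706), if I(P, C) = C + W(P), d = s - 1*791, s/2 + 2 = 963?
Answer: 316145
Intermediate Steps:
s = 1922 (s = -4 + 2*963 = -4 + 1926 = 1922)
W(m) = m*(-10 + m)
d = 1131 (d = 1922 - 1*791 = 1922 - 791 = 1131)
k(D, R) = 3*R (k(D, R) = R*3 = 3*R)
L(U, y) = y**2
I(P, C) = C + P*(-10 + P)
L(d, 550) + I(k(-41, 43), -1706) = 550**2 + (-1706 + (3*43)*(-10 + 3*43)) = 302500 + (-1706 + 129*(-10 + 129)) = 302500 + (-1706 + 129*119) = 302500 + (-1706 + 15351) = 302500 + 13645 = 316145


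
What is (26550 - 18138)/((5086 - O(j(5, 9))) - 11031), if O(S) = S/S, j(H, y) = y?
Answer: -1402/991 ≈ -1.4147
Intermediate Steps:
O(S) = 1
(26550 - 18138)/((5086 - O(j(5, 9))) - 11031) = (26550 - 18138)/((5086 - 1*1) - 11031) = 8412/((5086 - 1) - 11031) = 8412/(5085 - 11031) = 8412/(-5946) = 8412*(-1/5946) = -1402/991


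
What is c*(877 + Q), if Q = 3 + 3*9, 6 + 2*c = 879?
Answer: 791811/2 ≈ 3.9591e+5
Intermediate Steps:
c = 873/2 (c = -3 + (½)*879 = -3 + 879/2 = 873/2 ≈ 436.50)
Q = 30 (Q = 3 + 27 = 30)
c*(877 + Q) = 873*(877 + 30)/2 = (873/2)*907 = 791811/2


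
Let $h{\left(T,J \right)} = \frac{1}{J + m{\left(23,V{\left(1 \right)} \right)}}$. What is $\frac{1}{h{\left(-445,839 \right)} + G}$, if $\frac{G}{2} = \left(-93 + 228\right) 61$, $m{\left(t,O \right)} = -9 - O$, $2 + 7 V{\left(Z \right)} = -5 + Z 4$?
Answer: $\frac{5813}{95740117} \approx 6.0716 \cdot 10^{-5}$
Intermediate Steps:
$V{\left(Z \right)} = -1 + \frac{4 Z}{7}$ ($V{\left(Z \right)} = - \frac{2}{7} + \frac{-5 + Z 4}{7} = - \frac{2}{7} + \frac{-5 + 4 Z}{7} = - \frac{2}{7} + \left(- \frac{5}{7} + \frac{4 Z}{7}\right) = -1 + \frac{4 Z}{7}$)
$h{\left(T,J \right)} = \frac{1}{- \frac{60}{7} + J}$ ($h{\left(T,J \right)} = \frac{1}{J - \left(8 + \frac{4}{7}\right)} = \frac{1}{J - \frac{60}{7}} = \frac{1}{- \frac{60}{7} + J}$)
$G = 16470$ ($G = 2 \left(-93 + 228\right) 61 = 2 \cdot 135 \cdot 61 = 2 \cdot 8235 = 16470$)
$\frac{1}{h{\left(-445,839 \right)} + G} = \frac{1}{\frac{7}{-60 + 7 \cdot 839} + 16470} = \frac{1}{\frac{7}{-60 + 5873} + 16470} = \frac{1}{\frac{7}{5813} + 16470} = \frac{1}{\frac{95740117}{5813}} = \frac{5813}{95740117}$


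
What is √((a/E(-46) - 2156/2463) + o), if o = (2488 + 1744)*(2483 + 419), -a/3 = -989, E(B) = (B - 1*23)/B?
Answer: √74514673178070/2463 ≈ 3504.7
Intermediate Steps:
E(B) = (-23 + B)/B (E(B) = (B - 23)/B = (-23 + B)/B)
a = 2967 (a = -3*(-989) = 2967)
o = 12281264 (o = 4232*2902 = 12281264)
√((a/E(-46) - 2156/2463) + o) = √((2967/(((-23 - 46)/(-46))) - 2156/2463) + 12281264) = √((2967/((-1/46*(-69))) - 2156*1/2463) + 12281264) = √((2967/(3/2) - 2156/2463) + 12281264) = √((2967*(⅔) - 2156/2463) + 12281264) = √((1978 - 2156/2463) + 12281264) = √(4869658/2463 + 12281264) = √(30253622890/2463) = √74514673178070/2463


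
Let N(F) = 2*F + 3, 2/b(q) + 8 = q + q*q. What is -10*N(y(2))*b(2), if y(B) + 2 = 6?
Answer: 110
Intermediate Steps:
y(B) = 4 (y(B) = -2 + 6 = 4)
b(q) = 2/(-8 + q + q²) (b(q) = 2/(-8 + (q + q*q)) = 2/(-8 + (q + q²)) = 2/(-8 + q + q²))
N(F) = 3 + 2*F
-10*N(y(2))*b(2) = -10*(3 + 2*4)*2/(-8 + 2 + 2²) = -10*(3 + 8)*2/(-8 + 2 + 4) = -10*11*2/(-2) = -110*2*(-½) = -110*(-1) = -1*(-110) = 110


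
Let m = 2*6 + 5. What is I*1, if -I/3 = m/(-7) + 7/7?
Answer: 30/7 ≈ 4.2857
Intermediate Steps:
m = 17 (m = 12 + 5 = 17)
I = 30/7 (I = -3*(17/(-7) + 7/7) = -3*(17*(-⅐) + 7*(⅐)) = -3*(-17/7 + 1) = -3*(-10/7) = 30/7 ≈ 4.2857)
I*1 = (30/7)*1 = 30/7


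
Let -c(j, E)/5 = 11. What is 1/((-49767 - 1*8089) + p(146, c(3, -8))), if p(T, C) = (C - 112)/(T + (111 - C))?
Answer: -312/18051239 ≈ -1.7284e-5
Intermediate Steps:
c(j, E) = -55 (c(j, E) = -5*11 = -55)
p(T, C) = (-112 + C)/(111 + T - C)
1/((-49767 - 1*8089) + p(146, c(3, -8))) = 1/((-49767 - 1*8089) + (-112 - 55)/(111 + 146 - 1*(-55))) = 1/((-49767 - 8089) - 167/(111 + 146 + 55)) = 1/(-57856 - 167/312) = 1/(-18051239/312) = -312/18051239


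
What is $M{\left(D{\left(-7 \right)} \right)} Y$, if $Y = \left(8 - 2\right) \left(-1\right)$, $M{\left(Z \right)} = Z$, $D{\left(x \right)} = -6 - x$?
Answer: $-6$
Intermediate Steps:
$Y = -6$ ($Y = 6 \left(-1\right) = -6$)
$M{\left(D{\left(-7 \right)} \right)} Y = \left(-6 - -7\right) \left(-6\right) = \left(-6 + 7\right) \left(-6\right) = 1 \left(-6\right) = -6$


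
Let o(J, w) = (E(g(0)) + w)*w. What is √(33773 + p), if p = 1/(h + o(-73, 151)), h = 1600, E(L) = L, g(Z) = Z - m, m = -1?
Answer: √565510783354/4092 ≈ 183.77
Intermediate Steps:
g(Z) = 1 + Z (g(Z) = Z - 1*(-1) = Z + 1 = 1 + Z)
o(J, w) = w*(1 + w) (o(J, w) = ((1 + 0) + w)*w = (1 + w)*w = w*(1 + w))
p = 1/24552 (p = 1/(1600 + 151*(1 + 151)) = 1/(1600 + 151*152) = 1/(1600 + 22952) = 1/24552 ≈ 4.0730e-5)
√(33773 + p) = √(33773 + 1/24552) = √(829194697/24552) = √565510783354/4092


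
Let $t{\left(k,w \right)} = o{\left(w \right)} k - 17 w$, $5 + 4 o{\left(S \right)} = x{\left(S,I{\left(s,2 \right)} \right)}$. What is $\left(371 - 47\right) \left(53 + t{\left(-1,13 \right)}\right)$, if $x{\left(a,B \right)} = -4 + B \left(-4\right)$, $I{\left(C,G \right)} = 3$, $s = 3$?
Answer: $-52731$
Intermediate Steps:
$x{\left(a,B \right)} = -4 - 4 B$
$o{\left(S \right)} = - \frac{21}{4}$ ($o{\left(S \right)} = - \frac{5}{4} + \frac{-4 - 12}{4} = - \frac{5}{4} + \frac{1}{4} \left(-16\right) = - \frac{5}{4} - 4 = - \frac{21}{4}$)
$t{\left(k,w \right)} = - 17 w - \frac{21 k}{4}$ ($t{\left(k,w \right)} = - \frac{21 k}{4} - 17 w = - 17 w - \frac{21 k}{4}$)
$\left(371 - 47\right) \left(53 + t{\left(-1,13 \right)}\right) = \left(371 - 47\right) \left(53 - \frac{863}{4}\right) = \left(371 - 47\right) \left(53 + \left(-221 + \frac{21}{4}\right)\right) = 324 \left(53 - \frac{863}{4}\right) = 324 \left(- \frac{651}{4}\right) = -52731$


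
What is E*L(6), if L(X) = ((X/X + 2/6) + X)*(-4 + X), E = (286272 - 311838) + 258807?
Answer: 3420868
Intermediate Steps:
E = 233241 (E = -25566 + 258807 = 233241)
L(X) = (-4 + X)*(4/3 + X) (L(X) = ((1 + 2*(⅙)) + X)*(-4 + X) = ((1 + ⅓) + X)*(-4 + X) = (4/3 + X)*(-4 + X) = (-4 + X)*(4/3 + X))
E*L(6) = 233241*(-16/3 + 6² - 8/3*6) = 233241*(-16/3 + 36 - 16) = 233241*(44/3) = 3420868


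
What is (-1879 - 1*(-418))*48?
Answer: -70128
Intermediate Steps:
(-1879 - 1*(-418))*48 = (-1879 + 418)*48 = -1461*48 = -70128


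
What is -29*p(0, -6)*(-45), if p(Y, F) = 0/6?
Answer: 0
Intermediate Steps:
p(Y, F) = 0 (p(Y, F) = 0*(⅙) = 0)
-29*p(0, -6)*(-45) = -29*0*(-45) = 0*(-45) = 0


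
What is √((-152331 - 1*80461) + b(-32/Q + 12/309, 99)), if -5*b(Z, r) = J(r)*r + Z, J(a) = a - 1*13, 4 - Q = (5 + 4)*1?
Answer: I*√62194224878/515 ≈ 484.25*I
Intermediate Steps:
Q = -5 (Q = 4 - (5 + 4) = 4 - 9 = -5)
J(a) = -13 + a (J(a) = a - 13 = -13 + a)
b(Z, r) = -Z/5 - r*(-13 + r)/5 (b(Z, r) = -((-13 + r)*r + Z)/5 = -(r*(-13 + r) + Z)/5 = -(Z + r*(-13 + r))/5 = -Z/5 - r*(-13 + r)/5)
√((-152331 - 1*80461) + b(-32/Q + 12/309, 99)) = √((-152331 - 1*80461) + (-(-32/(-5) + 12/309)/5 - ⅕*99*(-13 + 99))) = √((-152331 - 80461) + (-(-32*(-⅕) + 12*(1/309))/5 - ⅕*99*86)) = √(-232792 + (-(32/5 + 4/103)/5 - 8514/5)) = √(-232792 + (-⅕*3316/515 - 8514/5)) = √(-232792 + (-3316/2575 - 8514/5)) = √(-232792 - 4388026/2575) = √(-603827426/2575) = I*√62194224878/515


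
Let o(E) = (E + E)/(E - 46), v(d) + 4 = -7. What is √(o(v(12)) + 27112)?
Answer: √88088142/57 ≈ 164.66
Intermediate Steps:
v(d) = -11 (v(d) = -4 - 7 = -11)
o(E) = 2*E/(-46 + E) (o(E) = (2*E)/(-46 + E) = 2*E/(-46 + E))
√(o(v(12)) + 27112) = √(2*(-11)/(-46 - 11) + 27112) = √(2*(-11)/(-57) + 27112) = √(2*(-11)*(-1/57) + 27112) = √(22/57 + 27112) = √(1545406/57) = √88088142/57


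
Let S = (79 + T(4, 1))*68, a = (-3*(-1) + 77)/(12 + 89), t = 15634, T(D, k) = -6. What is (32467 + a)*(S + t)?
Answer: 67545929706/101 ≈ 6.6877e+8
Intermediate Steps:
a = 80/101 (a = (3 + 77)/101 = 80*(1/101) = 80/101 ≈ 0.79208)
S = 4964 (S = (79 - 6)*68 = 73*68 = 4964)
(32467 + a)*(S + t) = (32467 + 80/101)*(4964 + 15634) = (3279247/101)*20598 = 67545929706/101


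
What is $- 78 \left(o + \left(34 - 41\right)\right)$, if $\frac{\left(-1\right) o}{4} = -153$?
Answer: $-47190$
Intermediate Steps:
$o = 612$ ($o = \left(-4\right) \left(-153\right) = 612$)
$- 78 \left(o + \left(34 - 41\right)\right) = - 78 \left(612 + \left(34 - 41\right)\right) = - 78 \left(612 - 7\right) = \left(-78\right) 605 = -47190$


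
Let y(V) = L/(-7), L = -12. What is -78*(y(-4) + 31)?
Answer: -17862/7 ≈ -2551.7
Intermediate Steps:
y(V) = 12/7 (y(V) = -12/(-7) = -12*(-⅐) = 12/7)
-78*(y(-4) + 31) = -78*(12/7 + 31) = -78*229/7 = -17862/7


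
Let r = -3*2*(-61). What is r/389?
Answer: 366/389 ≈ 0.94087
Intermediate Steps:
r = 366 (r = -6*(-61) = 366)
r/389 = 366/389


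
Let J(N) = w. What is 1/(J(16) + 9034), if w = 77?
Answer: 1/9111 ≈ 0.00010976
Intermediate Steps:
J(N) = 77
1/(J(16) + 9034) = 1/(77 + 9034) = 1/9111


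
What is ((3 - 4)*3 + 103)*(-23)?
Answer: -2300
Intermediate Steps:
((3 - 4)*3 + 103)*(-23) = (-1*3 + 103)*(-23) = (-3 + 103)*(-23) = 100*(-23) = -2300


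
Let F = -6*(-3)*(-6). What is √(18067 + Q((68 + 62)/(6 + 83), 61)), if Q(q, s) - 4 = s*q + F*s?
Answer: √91662613/89 ≈ 107.57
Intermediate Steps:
F = -108 (F = 18*(-6) = -108)
Q(q, s) = 4 - 108*s + q*s (Q(q, s) = 4 + (s*q - 108*s) = 4 + (q*s - 108*s) = 4 + (-108*s + q*s) = 4 - 108*s + q*s)
√(18067 + Q((68 + 62)/(6 + 83), 61)) = √(18067 + (4 - 108*61 + ((68 + 62)/(6 + 83))*61)) = √(18067 + (4 - 6588 + (130/89)*61)) = √(18067 + (4 - 6588 + 7930/89)) = √(18067 - 578046/89) = √(1029917/89) = √91662613/89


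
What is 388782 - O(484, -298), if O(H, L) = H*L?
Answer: 533014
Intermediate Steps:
388782 - O(484, -298) = 388782 - 484*(-298) = 388782 - 1*(-144232) = 388782 + 144232 = 533014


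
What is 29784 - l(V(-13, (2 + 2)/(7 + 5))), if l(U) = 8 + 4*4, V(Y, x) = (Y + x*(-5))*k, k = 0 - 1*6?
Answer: 29760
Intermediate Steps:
k = -6 (k = 0 - 6 = -6)
V(Y, x) = -6*Y + 30*x (V(Y, x) = (Y + x*(-5))*(-6) = (Y - 5*x)*(-6) = -6*Y + 30*x)
l(U) = 24 (l(U) = 8 + 16 = 24)
29784 - l(V(-13, (2 + 2)/(7 + 5))) = 29784 - 1*24 = 29784 - 24 = 29760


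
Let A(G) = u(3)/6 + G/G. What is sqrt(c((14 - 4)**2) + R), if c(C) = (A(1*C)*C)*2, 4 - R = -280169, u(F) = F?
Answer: sqrt(280473) ≈ 529.60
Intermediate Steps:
R = 280173 (R = 4 - 1*(-280169) = 4 + 280169 = 280173)
A(G) = 3/2 (A(G) = 3/6 + G/G = 3*(1/6) + 1 = 1/2 + 1 = 3/2)
c(C) = 3*C (c(C) = (3*C/2)*2 = 3*C)
sqrt(c((14 - 4)**2) + R) = sqrt(3*(14 - 4)**2 + 280173) = sqrt(3*10**2 + 280173) = sqrt(3*100 + 280173) = sqrt(300 + 280173) = sqrt(280473)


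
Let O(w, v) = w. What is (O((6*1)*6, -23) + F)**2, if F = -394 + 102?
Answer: 65536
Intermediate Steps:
F = -292
(O((6*1)*6, -23) + F)**2 = ((6*1)*6 - 292)**2 = (6*6 - 292)**2 = (36 - 292)**2 = (-256)**2 = 65536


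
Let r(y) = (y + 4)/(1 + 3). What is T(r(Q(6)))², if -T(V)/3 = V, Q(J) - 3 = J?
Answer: 1521/16 ≈ 95.063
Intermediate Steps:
Q(J) = 3 + J
r(y) = 1 + y/4 (r(y) = (4 + y)/4 = (4 + y)*(¼) = 1 + y/4)
T(V) = -3*V
T(r(Q(6)))² = (-3*(1 + (3 + 6)/4))² = (-3*(1 + (¼)*9))² = (-3*(1 + 9/4))² = (-3*13/4)² = (-39/4)² = 1521/16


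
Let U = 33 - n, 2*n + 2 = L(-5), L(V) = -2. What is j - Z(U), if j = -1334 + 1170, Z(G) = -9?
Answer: -155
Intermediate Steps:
n = -2 (n = -1 + (½)*(-2) = -1 - 1 = -2)
U = 35 (U = 33 - 1*(-2) = 33 + 2 = 35)
j = -164
j - Z(U) = -164 - 1*(-9) = -164 + 9 = -155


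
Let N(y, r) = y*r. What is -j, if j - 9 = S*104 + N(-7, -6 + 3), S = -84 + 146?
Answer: -6478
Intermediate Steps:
N(y, r) = r*y
S = 62
j = 6478 (j = 9 + (62*104 + (-6 + 3)*(-7)) = 9 + (6448 - 3*(-7)) = 9 + (6448 + 21) = 9 + 6469 = 6478)
-j = -1*6478 = -6478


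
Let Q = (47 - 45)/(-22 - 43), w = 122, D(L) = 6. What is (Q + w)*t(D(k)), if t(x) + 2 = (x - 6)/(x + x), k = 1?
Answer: -15856/65 ≈ -243.94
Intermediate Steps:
t(x) = -2 + (-6 + x)/(2*x) (t(x) = -2 + (x - 6)/(x + x) = -2 + (-6 + x)/((2*x)) = -2 + (-6 + x)*(1/(2*x)) = -2 + (-6 + x)/(2*x))
Q = -2/65 (Q = 2/(-65) = 2*(-1/65) = -2/65 ≈ -0.030769)
(Q + w)*t(D(k)) = (-2/65 + 122)*(-3/2 - 3/6) = 7928*(-3/2 - 3*⅙)/65 = 7928*(-3/2 - ½)/65 = (7928/65)*(-2) = -15856/65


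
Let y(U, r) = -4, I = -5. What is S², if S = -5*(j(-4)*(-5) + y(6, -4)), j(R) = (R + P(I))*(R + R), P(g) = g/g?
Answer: 384400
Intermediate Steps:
P(g) = 1
j(R) = 2*R*(1 + R) (j(R) = (R + 1)*(R + R) = (1 + R)*(2*R) = 2*R*(1 + R))
S = 620 (S = -5*((2*(-4)*(1 - 4))*(-5) - 4) = -5*((2*(-4)*(-3))*(-5) - 4) = -5*(24*(-5) - 4) = -5*(-120 - 4) = -5*(-124) = 620)
S² = 620² = 384400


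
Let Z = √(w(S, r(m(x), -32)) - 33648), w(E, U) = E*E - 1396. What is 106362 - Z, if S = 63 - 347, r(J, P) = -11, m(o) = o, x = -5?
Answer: 106362 - 6*√1267 ≈ 1.0615e+5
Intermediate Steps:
S = -284
w(E, U) = -1396 + E² (w(E, U) = E² - 1396 = -1396 + E²)
Z = 6*√1267 (Z = √((-1396 + (-284)²) - 33648) = √((-1396 + 80656) - 33648) = √(79260 - 33648) = √45612 = 6*√1267 ≈ 213.57)
106362 - Z = 106362 - 6*√1267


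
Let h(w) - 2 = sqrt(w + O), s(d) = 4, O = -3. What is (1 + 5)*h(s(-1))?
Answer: 18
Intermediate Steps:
h(w) = 2 + sqrt(-3 + w) (h(w) = 2 + sqrt(w - 3) = 2 + sqrt(-3 + w))
(1 + 5)*h(s(-1)) = (1 + 5)*(2 + sqrt(-3 + 4)) = 6*(2 + sqrt(1)) = 6*(2 + 1) = 6*3 = 18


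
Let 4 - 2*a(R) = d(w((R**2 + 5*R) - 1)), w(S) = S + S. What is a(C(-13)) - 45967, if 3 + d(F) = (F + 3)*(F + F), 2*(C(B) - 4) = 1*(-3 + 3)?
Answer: -102147/2 ≈ -51074.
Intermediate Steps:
C(B) = 4 (C(B) = 4 + (1*(-3 + 3))/2 = 4 + (1*0)/2 = 4 + (1/2)*0 = 4 + 0 = 4)
w(S) = 2*S
d(F) = -3 + 2*F*(3 + F) (d(F) = -3 + (F + 3)*(F + F) = -3 + (3 + F)*(2*F) = -3 + 2*F*(3 + F))
a(R) = 19/2 - (-2 + 2*R**2 + 10*R)**2 - 30*R - 6*R**2 (a(R) = 2 - (-3 + 2*(2*((R**2 + 5*R) - 1))**2 + 6*(2*((R**2 + 5*R) - 1)))/2 = 2 - (-3 + 2*(2*(-1 + R**2 + 5*R))**2 + 6*(2*(-1 + R**2 + 5*R)))/2 = 2 - (-3 + 2*(-2 + 2*R**2 + 10*R)**2 + 6*(-2 + 2*R**2 + 10*R))/2 = 2 - (-3 + 2*(-2 + 2*R**2 + 10*R)**2 + (-12 + 12*R**2 + 60*R))/2 = 2 - (-15 + 2*(-2 + 2*R**2 + 10*R)**2 + 12*R**2 + 60*R)/2 = 2 + (15/2 - (-2 + 2*R**2 + 10*R)**2 - 30*R - 6*R**2) = 19/2 - (-2 + 2*R**2 + 10*R)**2 - 30*R - 6*R**2)
a(C(-13)) - 45967 = (11/2 - 98*4**2 - 40*4**3 - 4*4**4 + 10*4) - 45967 = (11/2 - 98*16 - 40*64 - 4*256 + 40) - 45967 = (11/2 - 1568 - 2560 - 1024 + 40) - 45967 = -10213/2 - 45967 = -102147/2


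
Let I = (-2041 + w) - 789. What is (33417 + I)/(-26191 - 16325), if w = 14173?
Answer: -3730/3543 ≈ -1.0528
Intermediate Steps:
I = 11343 (I = (-2041 + 14173) - 789 = 12132 - 789 = 11343)
(33417 + I)/(-26191 - 16325) = (33417 + 11343)/(-26191 - 16325) = 44760/(-42516) = 44760*(-1/42516) = -3730/3543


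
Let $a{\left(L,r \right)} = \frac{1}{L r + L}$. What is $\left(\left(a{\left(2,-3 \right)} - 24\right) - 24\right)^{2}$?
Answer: $\frac{37249}{16} \approx 2328.1$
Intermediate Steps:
$a{\left(L,r \right)} = \frac{1}{L + L r}$
$\left(\left(a{\left(2,-3 \right)} - 24\right) - 24\right)^{2} = \left(\left(\frac{1}{2 \left(1 - 3\right)} - 24\right) - 24\right)^{2} = \left(\left(\frac{1}{2 \left(-2\right)} - 24\right) - 24\right)^{2} = \left(\left(\frac{1}{2} \left(- \frac{1}{2}\right) - 24\right) - 24\right)^{2} = \left(\left(- \frac{1}{4} - 24\right) - 24\right)^{2} = \left(- \frac{97}{4} - 24\right)^{2} = \left(- \frac{193}{4}\right)^{2} = \frac{37249}{16}$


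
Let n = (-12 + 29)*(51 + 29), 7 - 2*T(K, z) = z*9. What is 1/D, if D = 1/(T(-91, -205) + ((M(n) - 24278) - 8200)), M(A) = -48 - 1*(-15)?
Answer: -31585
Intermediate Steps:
T(K, z) = 7/2 - 9*z/2 (T(K, z) = 7/2 - z*9/2 = 7/2 - 9*z/2)
n = 1360 (n = 17*80 = 1360)
M(A) = -33 (M(A) = -48 + 15 = -33)
D = -1/31585 (D = 1/((7/2 - 9/2*(-205)) + ((-33 - 24278) - 8200)) = 1/((7/2 + 1845/2) + (-24311 - 8200)) = 1/(926 - 32511) = 1/(-31585) = -1/31585 ≈ -3.1661e-5)
1/D = 1/(-1/31585) = -31585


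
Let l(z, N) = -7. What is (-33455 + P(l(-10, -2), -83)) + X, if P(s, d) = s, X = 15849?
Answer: -17613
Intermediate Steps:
(-33455 + P(l(-10, -2), -83)) + X = (-33455 - 7) + 15849 = -33462 + 15849 = -17613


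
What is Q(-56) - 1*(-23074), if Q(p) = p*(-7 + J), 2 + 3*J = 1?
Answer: 70454/3 ≈ 23485.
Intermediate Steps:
J = -⅓ (J = -⅔ + (⅓)*1 = -⅔ + ⅓ = -⅓ ≈ -0.33333)
Q(p) = -22*p/3 (Q(p) = p*(-7 - ⅓) = p*(-22/3) = -22*p/3)
Q(-56) - 1*(-23074) = -22/3*(-56) - 1*(-23074) = 1232/3 + 23074 = 70454/3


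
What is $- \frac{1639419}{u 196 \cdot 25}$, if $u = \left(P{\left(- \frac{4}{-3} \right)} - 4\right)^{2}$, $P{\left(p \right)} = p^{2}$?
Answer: $- \frac{132792939}{1960000} \approx -67.751$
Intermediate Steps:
$u = \frac{400}{81}$ ($u = \left(\left(- \frac{4}{-3}\right)^{2} - 4\right)^{2} = \left(\left(\left(-4\right) \left(- \frac{1}{3}\right)\right)^{2} - 4\right)^{2} = \left(\left(\frac{4}{3}\right)^{2} - 4\right)^{2} = \left(\frac{16}{9} - 4\right)^{2} = \left(- \frac{20}{9}\right)^{2} = \frac{400}{81} \approx 4.9383$)
$- \frac{1639419}{u 196 \cdot 25} = - \frac{1639419}{\frac{400}{81} \cdot 196 \cdot 25} = - \frac{1639419}{\frac{78400}{81} \cdot 25} = - \frac{1639419}{\frac{1960000}{81}} = \left(-1639419\right) \frac{81}{1960000} = - \frac{132792939}{1960000}$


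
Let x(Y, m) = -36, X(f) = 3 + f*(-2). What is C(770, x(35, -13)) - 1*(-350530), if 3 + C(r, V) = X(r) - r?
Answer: 348220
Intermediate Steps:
X(f) = 3 - 2*f
C(r, V) = -3*r (C(r, V) = -3 + ((3 - 2*r) - r) = -3 + (3 - 3*r) = -3*r)
C(770, x(35, -13)) - 1*(-350530) = -3*770 - 1*(-350530) = -2310 + 350530 = 348220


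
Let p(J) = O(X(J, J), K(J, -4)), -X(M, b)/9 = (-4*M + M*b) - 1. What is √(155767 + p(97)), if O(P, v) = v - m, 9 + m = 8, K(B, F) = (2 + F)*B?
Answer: 3*√17286 ≈ 394.43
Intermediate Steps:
K(B, F) = B*(2 + F)
m = -1 (m = -9 + 8 = -1)
X(M, b) = 9 + 36*M - 9*M*b (X(M, b) = -9*((-4*M + M*b) - 1) = -9*(-1 - 4*M + M*b) = 9 + 36*M - 9*M*b)
O(P, v) = 1 + v (O(P, v) = v - 1*(-1) = v + 1 = 1 + v)
p(J) = 1 - 2*J (p(J) = 1 + J*(2 - 4) = 1 + J*(-2) = 1 - 2*J)
√(155767 + p(97)) = √(155767 + (1 - 2*97)) = √(155767 + (1 - 194)) = √(155767 - 193) = √155574 = 3*√17286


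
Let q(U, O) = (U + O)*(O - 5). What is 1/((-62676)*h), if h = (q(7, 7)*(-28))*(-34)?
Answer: -1/1670691456 ≈ -5.9855e-10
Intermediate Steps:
q(U, O) = (-5 + O)*(O + U) (q(U, O) = (O + U)*(-5 + O) = (-5 + O)*(O + U))
h = 26656 (h = ((7**2 - 5*7 - 5*7 + 7*7)*(-28))*(-34) = ((49 - 35 - 35 + 49)*(-28))*(-34) = (28*(-28))*(-34) = -784*(-34) = 26656)
1/((-62676)*h) = 1/(-62676*26656) = -1/62676*1/26656 = -1/1670691456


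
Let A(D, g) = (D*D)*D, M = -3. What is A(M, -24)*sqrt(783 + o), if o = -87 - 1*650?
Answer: -27*sqrt(46) ≈ -183.12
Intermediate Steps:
A(D, g) = D**3 (A(D, g) = D**2*D = D**3)
o = -737 (o = -87 - 650 = -737)
A(M, -24)*sqrt(783 + o) = (-3)**3*sqrt(783 - 737) = -27*sqrt(46)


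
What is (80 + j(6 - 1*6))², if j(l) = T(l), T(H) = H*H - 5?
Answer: 5625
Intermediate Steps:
T(H) = -5 + H² (T(H) = H² - 5 = -5 + H²)
j(l) = -5 + l²
(80 + j(6 - 1*6))² = (80 + (-5 + (6 - 1*6)²))² = (80 + (-5 + (6 - 6)²))² = (80 + (-5 + 0²))² = (80 + (-5 + 0))² = (80 - 5)² = 75² = 5625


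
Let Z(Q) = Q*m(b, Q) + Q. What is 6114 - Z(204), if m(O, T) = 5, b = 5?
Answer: 4890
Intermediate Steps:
Z(Q) = 6*Q (Z(Q) = Q*5 + Q = 5*Q + Q = 6*Q)
6114 - Z(204) = 6114 - 6*204 = 6114 - 1*1224 = 6114 - 1224 = 4890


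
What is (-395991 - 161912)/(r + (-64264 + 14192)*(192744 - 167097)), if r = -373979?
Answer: 557903/1284570563 ≈ 0.00043431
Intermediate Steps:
(-395991 - 161912)/(r + (-64264 + 14192)*(192744 - 167097)) = (-395991 - 161912)/(-373979 + (-64264 + 14192)*(192744 - 167097)) = -557903/(-373979 - 50072*25647) = -557903/(-373979 - 1284196584) = -557903/(-1284570563) = -557903*(-1/1284570563) = 557903/1284570563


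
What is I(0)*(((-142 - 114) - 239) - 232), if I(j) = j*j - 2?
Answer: 1454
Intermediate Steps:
I(j) = -2 + j**2 (I(j) = j**2 - 2 = -2 + j**2)
I(0)*(((-142 - 114) - 239) - 232) = (-2 + 0**2)*(((-142 - 114) - 239) - 232) = (-2 + 0)*((-256 - 239) - 232) = -2*(-495 - 232) = -2*(-727) = 1454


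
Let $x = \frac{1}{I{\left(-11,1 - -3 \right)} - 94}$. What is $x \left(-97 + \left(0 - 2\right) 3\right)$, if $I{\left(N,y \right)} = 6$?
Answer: $\frac{103}{88} \approx 1.1705$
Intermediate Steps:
$x = - \frac{1}{88}$ ($x = \frac{1}{6 - 94} = \frac{1}{-88} = - \frac{1}{88} \approx -0.011364$)
$x \left(-97 + \left(0 - 2\right) 3\right) = - \frac{-97 + \left(0 - 2\right) 3}{88} = - \frac{-97 - 6}{88} = \left(- \frac{1}{88}\right) \left(-103\right) = \frac{103}{88}$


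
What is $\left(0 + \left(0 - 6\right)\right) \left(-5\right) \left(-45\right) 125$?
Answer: $-168750$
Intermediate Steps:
$\left(0 + \left(0 - 6\right)\right) \left(-5\right) \left(-45\right) 125 = \left(0 - 6\right) \left(-5\right) \left(-45\right) 125 = \left(-6\right) \left(-5\right) \left(-45\right) 125 = 30 \left(-45\right) 125 = \left(-1350\right) 125 = -168750$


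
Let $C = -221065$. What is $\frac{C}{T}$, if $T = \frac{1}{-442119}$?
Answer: $97737036735$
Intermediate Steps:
$T = - \frac{1}{442119} \approx -2.2618 \cdot 10^{-6}$
$\frac{C}{T} = - \frac{221065}{- \frac{1}{442119}} = \left(-221065\right) \left(-442119\right) = 97737036735$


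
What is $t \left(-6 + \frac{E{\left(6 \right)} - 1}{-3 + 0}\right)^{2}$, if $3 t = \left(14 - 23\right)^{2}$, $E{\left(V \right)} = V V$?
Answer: $8427$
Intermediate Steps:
$E{\left(V \right)} = V^{2}$
$t = 27$ ($t = \frac{\left(14 - 23\right)^{2}}{3} = \frac{\left(-9\right)^{2}}{3} = \frac{1}{3} \cdot 81 = 27$)
$t \left(-6 + \frac{E{\left(6 \right)} - 1}{-3 + 0}\right)^{2} = 27 \left(-6 + \frac{6^{2} - 1}{-3 + 0}\right)^{2} = 27 \left(-6 + \frac{36 - 1}{-3}\right)^{2} = 27 \left(-6 + 35 \left(- \frac{1}{3}\right)\right)^{2} = 27 \left(-6 - \frac{35}{3}\right)^{2} = 27 \left(- \frac{53}{3}\right)^{2} = 27 \cdot \frac{2809}{9} = 8427$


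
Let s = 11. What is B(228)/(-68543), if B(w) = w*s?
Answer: -2508/68543 ≈ -0.036590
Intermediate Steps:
B(w) = 11*w (B(w) = w*11 = 11*w)
B(228)/(-68543) = (11*228)/(-68543) = 2508*(-1/68543) = -2508/68543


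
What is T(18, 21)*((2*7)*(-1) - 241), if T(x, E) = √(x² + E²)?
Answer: -765*√85 ≈ -7053.0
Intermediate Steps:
T(x, E) = √(E² + x²)
T(18, 21)*((2*7)*(-1) - 241) = √(21² + 18²)*((2*7)*(-1) - 241) = √(441 + 324)*(14*(-1) - 241) = √765*(-14 - 241) = (3*√85)*(-255) = -765*√85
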